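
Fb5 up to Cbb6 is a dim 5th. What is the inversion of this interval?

augmented 4th

Inverted interval numbers add to nine, so a fifth pairs with a fourth (5 + 4 = 9).
The quality also flips — diminished becomes augmented — giving an augmented fourth.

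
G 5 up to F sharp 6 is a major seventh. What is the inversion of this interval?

The rule of nine gives the new number: 9 − 7 = 2, so a seventh becomes a second.
Quality inverts too: major becomes minor. That makes the inversion a minor second.

m2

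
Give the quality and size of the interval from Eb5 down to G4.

minor sixth

Descending from Eb5 to G4 is the same interval as ascending G4 to Eb5.
G to E spans six letter names (G-A-B-C-D-E): a sixth.
At 8 semitones, G4→Eb5 falls one short of a major sixth: minor.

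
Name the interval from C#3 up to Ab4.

C to A spans six letter names (C-D-E-F-G-A), plus an octave, so the interval is some kind of thirteenth.
A major thirteenth would be 21 semitones; C#3 to Ab4 is 19, two semitones narrower, so the interval is diminished.
(Equivalently, a compound diminished sixth: a diminished sixth plus an octave.)

d13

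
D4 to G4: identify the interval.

perfect fourth

D to G spans four letter names (D-E-F-G) — that makes it a fourth of some quality.
Counting semitones, D4→G4 is 5, which is the perfect fourth.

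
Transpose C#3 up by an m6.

A3

Six letter names up from C: A.
Moving 8 semitones up from C#3 (the size of a minor sixth) reaches A3.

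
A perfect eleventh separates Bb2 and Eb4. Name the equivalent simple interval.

perfect 4th

Take out an octave (7 from the number): 11 − 7 = 4.
Quality carries through unchanged, so the simple form is a perfect fourth.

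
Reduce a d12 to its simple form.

d5

Subtracting seven from the interval number removes an octave: 12 − 7 = 5.
That makes a diminished twelfth a compound diminished fifth — an octave plus a diminished fifth.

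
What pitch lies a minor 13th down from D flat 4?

Counting six letter names plus an octave down from D lands on F.
A minor thirteenth is 20 semitones; 20 semitones down from Db4 gives F2.

F 2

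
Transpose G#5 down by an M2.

F#5

Counting two letter names down from G lands on F.
Moving 2 semitones down from G#5 (the size of a major second) reaches F#5.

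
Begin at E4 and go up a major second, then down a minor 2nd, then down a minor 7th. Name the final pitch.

Up a major second from E4: F#4 (2 semitones up).
Down a minor second from F#4: E#4 (1 semitone down).
E#4 down a minor seventh → F##3 (10 semitones).

F##3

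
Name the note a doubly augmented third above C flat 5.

The third takes the letter from C up to E.
A doubly augmented third spans 6 semitones, so from Cb5 the target pitch is E#5.

E sharp 5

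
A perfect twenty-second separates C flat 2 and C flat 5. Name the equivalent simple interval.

perfect octave

Subtracting seven from the interval number removes an octave: 22 − 14 = 8.
So a perfect twenty-second is 2 octaves plus a perfect octave. The quality is unchanged.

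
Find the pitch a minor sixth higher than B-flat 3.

The sixth takes the letter from B up to G.
A minor sixth spans 8 semitones, so from Bb3 the target pitch is Gb4.

G-flat 4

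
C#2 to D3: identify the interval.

minor 9th

C to D spans two letter names (C-D), plus an octave, so the interval is some kind of ninth.
C#2 to D3 is 13 semitones, a half step short of the major ninth (14), so this is minor.
(Equivalently, a compound minor second: a minor second plus an octave.)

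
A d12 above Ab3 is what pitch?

Five letters up from A (plus an octave) reaches E.
A diminished twelfth spans 18 semitones, so from Ab3 the target pitch is Ebb5.

Ebb5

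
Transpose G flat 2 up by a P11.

C flat 4

Counting four letter names plus an octave up from G lands on C.
Moving 17 semitones up from Gb2 (the size of a perfect eleventh) reaches Cb4.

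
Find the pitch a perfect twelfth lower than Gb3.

Cb2

The twelfth's letter: G down five letter names plus an octave → C.
A perfect twelfth spans 19 semitones, so from Gb3 the target pitch is Cb2.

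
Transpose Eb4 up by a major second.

Counting two letter names up from E lands on F.
Moving 2 semitones up from Eb4 (the size of a major second) reaches F4.

F4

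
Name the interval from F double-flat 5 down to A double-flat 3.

m13

Descending from Fbb5 to Abb3 is the same interval as ascending Abb3 to Fbb5.
A to F spans six letter names (A-B-C-D-E-F), plus an octave — that makes it a thirteenth of some quality.
At 20 semitones, Abb3→Fbb5 falls one short of a major thirteenth: minor.
(Equivalently, a compound minor sixth: a minor sixth plus an octave.)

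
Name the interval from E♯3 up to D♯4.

E to D spans seven letter names (E-F-G-A-B-C-D): a seventh.
At 10 semitones, E#3→D#4 falls one short of a major seventh: minor.

m7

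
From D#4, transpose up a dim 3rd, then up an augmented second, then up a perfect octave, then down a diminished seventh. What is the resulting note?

A##4

Up a diminished third from D#4: F4 (2 semitones up).
Up an augmented second from F4: G#4 (3 semitones up).
A perfect octave up from G#4 is G#5.
A diminished seventh down from G#5 is A##4.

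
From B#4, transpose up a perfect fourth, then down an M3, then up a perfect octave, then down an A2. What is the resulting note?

Bb5

A perfect fourth up from B#4 is E#5.
E#5 down a major third → C#5 (4 semitones).
Up a perfect octave from C#5: C#6 (12 semitones up).
C#6 down an augmented second → Bb5 (3 semitones).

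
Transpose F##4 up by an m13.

Six letters up from F (plus an octave) reaches D.
A minor thirteenth spans 20 semitones, so from F##4 the target pitch is D#6.

D#6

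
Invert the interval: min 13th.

First reduce the compound minor thirteenth to its simple form, a minor sixth.
Inverted interval numbers add to nine, so a sixth pairs with a third (6 + 3 = 9).
The quality also flips — minor becomes major — giving a major third.

M3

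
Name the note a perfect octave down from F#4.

For an octave the letter name doesn't change: still F, an octave down.
Moving 12 semitones down from F#4 (the size of a perfect octave) reaches F#3.

F#3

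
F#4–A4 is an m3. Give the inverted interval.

Inverted interval numbers add to nine, so a third pairs with a sixth (3 + 6 = 9).
The quality also flips — minor becomes major — giving a major sixth.

M6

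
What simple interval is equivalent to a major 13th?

major sixth

Each octave removed subtracts seven from the number: 13 − 7 = 6.
So a major thirteenth is an octave plus a major sixth. The quality is unchanged.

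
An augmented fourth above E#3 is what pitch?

A##3

Counting four letter names up from E lands on A.
Moving 6 semitones up from E#3 (the size of an augmented fourth) reaches A##3.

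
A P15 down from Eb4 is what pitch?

For a fifteenth the letter name doesn't change: still E, two octaves down.
Moving 24 semitones down from Eb4 (the size of a perfect fifteenth) reaches Eb2.

Eb2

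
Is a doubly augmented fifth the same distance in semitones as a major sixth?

A doubly augmented fifth spans 9 semitones, and a major sixth also spans 9 semitones — they're enharmonic.

Yes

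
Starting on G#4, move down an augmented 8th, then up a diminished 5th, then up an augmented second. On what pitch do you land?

E4

Down an augmented octave from G#4: G3 (13 semitones down).
G3 up a diminished fifth → Db4 (6 semitones).
Db4 up an augmented second → E4 (3 semitones).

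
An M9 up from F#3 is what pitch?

G#4

Counting two letter names plus an octave up from F lands on G.
A major ninth spans 14 semitones, so from F#3 the target pitch is G#4.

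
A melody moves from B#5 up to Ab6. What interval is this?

doubly diminished seventh

B to A spans seven letter names (B-C-D-E-F-G-A) — that makes it a seventh of some quality.
B#5 to Ab6 spans 8 semitones — three semitones narrower than the major seventh (11) — giving a doubly diminished seventh.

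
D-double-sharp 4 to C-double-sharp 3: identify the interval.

Descending from D##4 to C##3 is the same interval as ascending C##3 to D##4.
C to D spans two letter names (C-D), plus an octave — that makes it a ninth of some quality.
The major ninth spans 14 semitones, and C##3 to D##4 is exactly 14 semitones — so this is a major ninth.
(Equivalently, a compound major second: a major second plus an octave.)

major ninth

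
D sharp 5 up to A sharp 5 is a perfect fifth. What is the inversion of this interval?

The rule of nine gives the new number: 9 − 5 = 4, so a fifth becomes a fourth.
And perfect stays perfect under inversion, so we get a perfect fourth.

perfect fourth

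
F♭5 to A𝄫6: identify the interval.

minor 10th

F to A spans three letter names (F-G-A), plus an octave, so the interval is some kind of tenth.
A major tenth would be 16 semitones, but Fb5 to Abb6 is 15 — one semitone narrower, making it a minor tenth.
(Equivalently, a compound minor third: a minor third plus an octave.)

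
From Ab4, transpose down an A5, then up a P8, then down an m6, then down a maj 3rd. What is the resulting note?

Down an augmented fifth from Ab4: Dbb4 (8 semitones down).
A perfect octave up from Dbb4 is Dbb5.
Dbb5 down a minor sixth → Fb4 (8 semitones).
Fb4 down a major third → Dbb4 (4 semitones).

Dbb4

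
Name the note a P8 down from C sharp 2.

C sharp 1

For an octave the letter name doesn't change: still C, an octave down.
Moving 12 semitones down from C#2 (the size of a perfect octave) reaches C#1.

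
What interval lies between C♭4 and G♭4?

perfect 5th

C to G spans five letter names (C-D-E-F-G), so the interval is some kind of fifth.
Counting semitones, Cb4→Gb4 is 7, which is the perfect fifth.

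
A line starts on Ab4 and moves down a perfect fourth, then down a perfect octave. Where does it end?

Eb3

A perfect fourth down from Ab4 is Eb4.
A perfect octave down from Eb4 is Eb3.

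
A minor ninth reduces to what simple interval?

Each octave removed subtracts seven from the number: 9 − 7 = 2.
So a minor ninth is an octave plus a minor second. The quality is unchanged.

minor 2nd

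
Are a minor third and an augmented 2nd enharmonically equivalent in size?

Yes

A minor third spans 3 semitones, and an augmented second also spans 3 semitones — they're enharmonic.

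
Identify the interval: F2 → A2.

major third

F to A spans three letter names (F-G-A): a third.
The major third spans 4 semitones, and F2 to A2 is exactly 4 semitones — so this is a major third.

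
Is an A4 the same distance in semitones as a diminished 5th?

Yes

An augmented fourth = 6 semitones = a diminished fifth; enharmonically equal.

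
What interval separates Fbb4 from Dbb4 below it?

minor third

Descending from Fbb4 to Dbb4 is the same interval as ascending Dbb4 to Fbb4.
D to F spans three letter names (D-E-F), so the interval is some kind of third.
Dbb4 to Fbb4 is 3 semitones, a half step short of the major third (4), so this is minor.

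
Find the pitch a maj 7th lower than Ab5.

Bbb4

Counting seven letter names down from A lands on B.
A major seventh spans 11 semitones, so from Ab5 the target pitch is Bbb4.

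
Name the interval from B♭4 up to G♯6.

B to G spans six letter names (B-C-D-E-F-G), plus an octave, so the interval is some kind of thirteenth.
A major thirteenth would be 21 semitones; Bb4 to G#6 is 22, one semitone wider, so the interval is augmented.
(Equivalently, a compound augmented sixth: an augmented sixth plus an octave.)

augmented 13th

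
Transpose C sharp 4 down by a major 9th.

Counting two letter names plus an octave down from C lands on B.
Moving 14 semitones down from C#4 (the size of a major ninth) reaches B2.

B 2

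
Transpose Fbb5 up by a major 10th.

Counting three letter names plus an octave up from F lands on A.
A major tenth is 16 semitones; 16 semitones up from Fbb5 gives Abb6.

Abb6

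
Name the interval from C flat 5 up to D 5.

C to D spans two letter names (C-D): a second.
A major second would be 2 semitones; Cb5 to D5 is 3, one semitone wider, so the interval is augmented.

augmented 2nd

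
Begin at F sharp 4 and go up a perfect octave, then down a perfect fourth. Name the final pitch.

C sharp 5

F#4 up a perfect octave → F#5 (12 semitones).
F#5 down a perfect fourth → C#5 (5 semitones).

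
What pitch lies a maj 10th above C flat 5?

E flat 6

Three letters up from C (plus an octave) reaches E.
A major tenth is 16 semitones; 16 semitones up from Cb5 gives Eb6.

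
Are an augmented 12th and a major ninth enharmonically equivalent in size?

No

20 semitones (augmented twelfth) vs 14 semitones (major ninth): not equal.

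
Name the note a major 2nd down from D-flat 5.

Two letter names down from D: C.
Moving 2 semitones down from Db5 (the size of a major second) reaches Cb5.

C-flat 5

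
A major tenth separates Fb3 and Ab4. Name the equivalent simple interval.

M3

Each octave removed subtracts seven from the number: 10 − 7 = 3.
So a major tenth is an octave plus a major third. The quality is unchanged.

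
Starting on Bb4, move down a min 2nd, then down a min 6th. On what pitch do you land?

C#4

A minor second down from Bb4 is A4.
A4 down a minor sixth → C#4 (8 semitones).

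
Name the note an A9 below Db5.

The ninth's letter: D down two letter names plus an octave → C.
An augmented ninth is 15 semitones; 15 semitones down from Db5 gives Cbb4.

Cbb4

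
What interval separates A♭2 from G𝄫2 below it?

Descending from Ab2 to Gbb2 is the same interval as ascending Gbb2 to Ab2.
G to A spans two letter names (G-A): a second.
The major second is 2 semitones; here we have 3, one semitone wider: augmented.

A2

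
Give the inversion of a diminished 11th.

First reduce the compound diminished eleventh to its simple form, a diminished fourth.
Inverted interval numbers add to nine, so a fourth pairs with a fifth (4 + 5 = 9).
The quality also flips — diminished becomes augmented — giving an augmented fifth.

augmented fifth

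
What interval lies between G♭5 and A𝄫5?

minor 2nd

G to A spans two letter names (G-A), so the interval is some kind of second.
At 1 semitone, Gb5→Abb5 falls one short of a major second: minor.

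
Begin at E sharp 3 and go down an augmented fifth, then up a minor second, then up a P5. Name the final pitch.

E#3 down an augmented fifth → A2 (8 semitones).
A minor second up from A2 is Bb2.
Bb2 up a perfect fifth → F3 (7 semitones).

F 3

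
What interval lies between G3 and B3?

M3

G to B spans three letter names (G-A-B): a third.
Counting semitones, G3→B3 is 4, which is the major third.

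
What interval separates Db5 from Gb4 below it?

Descending from Db5 to Gb4 is the same interval as ascending Gb4 to Db5.
G to D spans five letter names (G-A-B-C-D) — that makes it a fifth of some quality.
Gb4 to Db5 is 7 semitones, matching the perfect fifth exactly, so the quality is perfect.

perfect 5th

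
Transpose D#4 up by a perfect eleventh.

The eleventh's letter: D up four letter names plus an octave → G.
A perfect eleventh is 17 semitones; 17 semitones up from D#4 gives G#5.

G#5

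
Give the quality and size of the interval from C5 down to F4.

Descending from C5 to F4 is the same interval as ascending F4 to C5.
F to C spans five letter names (F-G-A-B-C), so the interval is some kind of fifth.
The perfect fifth spans 7 semitones, and F4 to C5 is exactly 7 semitones — so this is a perfect fifth.

perfect fifth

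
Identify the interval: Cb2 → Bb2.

C to B spans seven letter names (C-D-E-F-G-A-B): a seventh.
Cb2 to Bb2 is 11 semitones, matching the major seventh exactly, so the quality is major.

major 7th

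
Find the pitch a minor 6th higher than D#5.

B5

Counting six letter names up from D lands on B.
A minor sixth spans 8 semitones, so from D#5 the target pitch is B5.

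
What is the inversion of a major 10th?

minor sixth

First reduce the compound major tenth to its simple form, a major third.
The rule of nine gives the new number: 9 − 3 = 6, so a third becomes a sixth.
And major becomes minor under inversion, so we get a minor sixth.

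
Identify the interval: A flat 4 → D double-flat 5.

diminished fourth

A to D spans four letter names (A-B-C-D): a fourth.
Ab4 to Dbb5 spans 4 semitones — one semitone narrower than the perfect fourth (5) — giving a diminished fourth.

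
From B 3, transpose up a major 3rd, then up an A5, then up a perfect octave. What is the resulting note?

A double-sharp 5

A major third up from B3 is D#4.
An augmented fifth up from D#4 is A##4.
A##4 up a perfect octave → A##5 (12 semitones).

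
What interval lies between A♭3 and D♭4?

A to D spans four letter names (A-B-C-D), so the interval is some kind of fourth.
The perfect fourth spans 5 semitones, and Ab3 to Db4 is exactly 5 semitones — so this is a perfect fourth.

perfect fourth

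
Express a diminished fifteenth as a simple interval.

d8

Each octave removed subtracts seven from the number: 15 − 7 = 8.
Quality carries through unchanged, so the simple form is a diminished octave.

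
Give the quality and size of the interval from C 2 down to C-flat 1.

A8

Descending from C2 to Cb1 is the same interval as ascending Cb1 to C2.
C to C is the same letter name, plus an octave, so the interval is some kind of octave.
Cb1 to C2 spans 13 semitones — one semitone wider than the perfect octave (12) — giving an augmented octave.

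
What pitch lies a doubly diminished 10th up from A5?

Counting three letter names plus an octave up from A lands on C.
A doubly diminished tenth is 13 semitones; 13 semitones up from A5 gives Cbb7.

Cbb7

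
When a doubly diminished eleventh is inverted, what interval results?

doubly augmented 5th

First reduce the compound doubly diminished eleventh to its simple form, a doubly diminished fourth.
Inverted interval numbers add to nine, so a fourth pairs with a fifth (4 + 5 = 9).
Quality inverts too: doubly diminished becomes doubly augmented. That makes the inversion a doubly augmented fifth.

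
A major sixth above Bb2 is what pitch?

G3

The sixth takes the letter from B up to G.
Moving 9 semitones up from Bb2 (the size of a major sixth) reaches G3.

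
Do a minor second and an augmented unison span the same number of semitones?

Yes

A minor second = 1 semitone = an augmented unison; enharmonically equal.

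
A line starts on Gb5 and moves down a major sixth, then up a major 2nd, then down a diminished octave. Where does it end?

A major sixth down from Gb5 is Bbb4.
Up a major second from Bbb4: Cb5 (2 semitones up).
Down a diminished octave from Cb5: C4 (11 semitones down).

C4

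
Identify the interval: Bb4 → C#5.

A2

B to C spans two letter names (B-C), so the interval is some kind of second.
The major second is 2 semitones; here we have 3, one semitone wider: augmented.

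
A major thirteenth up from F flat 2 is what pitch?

Six letters up from F (plus an octave) reaches D.
A major thirteenth spans 21 semitones, so from Fb2 the target pitch is Db4.

D flat 4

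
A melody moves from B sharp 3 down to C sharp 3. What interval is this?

major seventh

Descending from B#3 to C#3 is the same interval as ascending C#3 to B#3.
C to B spans seven letter names (C-D-E-F-G-A-B), so the interval is some kind of seventh.
The major seventh spans 11 semitones, and C#3 to B#3 is exactly 11 semitones — so this is a major seventh.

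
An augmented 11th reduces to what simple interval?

Subtracting seven from the interval number removes an octave: 11 − 7 = 4.
Quality carries through unchanged, so the simple form is an augmented fourth.

augmented fourth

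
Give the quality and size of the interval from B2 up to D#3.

B to D spans three letter names (B-C-D) — that makes it a third of some quality.
The major third spans 4 semitones, and B2 to D#3 is exactly 4 semitones — so this is a major third.

major third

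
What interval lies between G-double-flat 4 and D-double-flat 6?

perfect 12th

G to D spans five letter names (G-A-B-C-D), plus an octave: a twelfth.
Gbb4 to Dbb6 is 19 semitones, matching the perfect twelfth exactly, so the quality is perfect.
(Equivalently, a compound perfect fifth: a perfect fifth plus an octave.)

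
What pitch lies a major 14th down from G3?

Ab1

Seven letters down from G (plus an octave) reaches A.
A major fourteenth is 23 semitones; 23 semitones down from G3 gives Ab1.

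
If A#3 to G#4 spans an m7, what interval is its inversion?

major second

Inverted interval numbers add to nine, so a seventh pairs with a second (7 + 2 = 9).
Quality inverts too: minor becomes major. That makes the inversion a major second.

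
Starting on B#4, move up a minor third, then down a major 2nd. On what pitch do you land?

C#5

B#4 up a minor third → D#5 (3 semitones).
A major second down from D#5 is C#5.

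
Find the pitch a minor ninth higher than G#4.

Two letters up from G (plus an octave) reaches A.
Moving 13 semitones up from G#4 (the size of a minor ninth) reaches A5.

A5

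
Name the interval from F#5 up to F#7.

F to F is the same letter name, plus 2 octaves: a fifteenth.
The perfect fifteenth spans 24 semitones, and F#5 to F#7 is exactly 24 semitones — so this is a perfect fifteenth.
(Equivalently, a compound perfect octave: a perfect octave plus an octave.)

perfect 15th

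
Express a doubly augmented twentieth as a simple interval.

Take out 2 octaves (14 from the number): 20 − 14 = 6.
That makes a doubly augmented twentieth a compound doubly augmented sixth — 2 octaves plus a doubly augmented sixth.

doubly augmented sixth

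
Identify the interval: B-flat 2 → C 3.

major second

B to C spans two letter names (B-C) — that makes it a second of some quality.
The major second spans 2 semitones, and Bb2 to C3 is exactly 2 semitones — so this is a major second.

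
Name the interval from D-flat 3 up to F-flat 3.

m3

D to F spans three letter names (D-E-F): a third.
At 3 semitones, Db3→Fb3 falls one short of a major third: minor.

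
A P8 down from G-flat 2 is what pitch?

An octave keeps the letter name G, an octave down from G.
A perfect octave is 12 semitones; 12 semitones down from Gb2 gives Gb1.

G-flat 1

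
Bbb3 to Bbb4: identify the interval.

B to B is the same letter name, plus an octave, so the interval is some kind of octave.
The perfect octave spans 12 semitones, and Bbb3 to Bbb4 is exactly 12 semitones — so this is a perfect octave.

P8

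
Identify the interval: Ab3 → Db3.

Descending from Ab3 to Db3 is the same interval as ascending Db3 to Ab3.
D to A spans five letter names (D-E-F-G-A) — that makes it a fifth of some quality.
Counting semitones, Db3→Ab3 is 7, which is the perfect fifth.

perfect fifth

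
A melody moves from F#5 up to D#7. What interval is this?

F to D spans six letter names (F-G-A-B-C-D), plus an octave: a thirteenth.
Counting semitones, F#5→D#7 is 21, which is the major thirteenth.
(Equivalently, a compound major sixth: a major sixth plus an octave.)

major thirteenth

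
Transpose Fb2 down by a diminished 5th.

Counting five letter names down from F lands on B.
Moving 6 semitones down from Fb2 (the size of a diminished fifth) reaches Bb1.

Bb1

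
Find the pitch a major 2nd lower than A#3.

The second takes the letter from A down to G.
A major second is 2 semitones; 2 semitones down from A#3 gives G#3.

G#3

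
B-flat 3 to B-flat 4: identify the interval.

perfect octave

B to B is the same letter name, plus an octave, so the interval is some kind of octave.
Bb3 to Bb4 is 12 semitones, matching the perfect octave exactly, so the quality is perfect.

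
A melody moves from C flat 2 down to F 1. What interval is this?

diminished fifth

Descending from Cb2 to F1 is the same interval as ascending F1 to Cb2.
F to C spans five letter names (F-G-A-B-C), so the interval is some kind of fifth.
F1 to Cb2 spans 6 semitones — one semitone narrower than the perfect fifth (7) — giving a diminished fifth.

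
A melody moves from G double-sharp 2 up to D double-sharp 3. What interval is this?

perfect 5th

G to D spans five letter names (G-A-B-C-D) — that makes it a fifth of some quality.
G##2 to D##3 is 7 semitones, matching the perfect fifth exactly, so the quality is perfect.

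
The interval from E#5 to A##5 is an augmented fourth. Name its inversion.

Interval numbers invert to sum to nine: 4 + 5 = 9, so a fourth inverts to a fifth.
And augmented becomes diminished under inversion, so we get a diminished fifth.

d5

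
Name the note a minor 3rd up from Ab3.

The third takes the letter from A up to C.
Moving 3 semitones up from Ab3 (the size of a minor third) reaches Cb4.

Cb4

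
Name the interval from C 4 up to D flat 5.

C to D spans two letter names (C-D), plus an octave, so the interval is some kind of ninth.
A major ninth would be 14 semitones, but C4 to Db5 is 13 — one semitone narrower, making it a minor ninth.
(Equivalently, a compound minor second: a minor second plus an octave.)

minor ninth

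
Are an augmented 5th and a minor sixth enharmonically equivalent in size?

Yes

An augmented fifth spans 8 semitones, and a minor sixth also spans 8 semitones — they're enharmonic.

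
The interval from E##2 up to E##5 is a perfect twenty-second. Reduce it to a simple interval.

Each octave removed subtracts seven from the number: 22 − 14 = 8.
So a perfect twenty-second is 2 octaves plus a perfect octave. The quality is unchanged.

perfect octave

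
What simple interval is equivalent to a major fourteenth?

Each octave removed subtracts seven from the number: 14 − 7 = 7.
That makes a major fourteenth a compound major seventh — an octave plus a major seventh.

major seventh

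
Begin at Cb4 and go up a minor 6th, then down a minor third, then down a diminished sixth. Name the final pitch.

Cb4 up a minor sixth → Abb4 (8 semitones).
Abb4 down a minor third → Fb4 (3 semitones).
Down a diminished sixth from Fb4: A3 (7 semitones down).

A3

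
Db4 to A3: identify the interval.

Descending from Db4 to A3 is the same interval as ascending A3 to Db4.
A to D spans four letter names (A-B-C-D): a fourth.
A3 to Db4 spans 4 semitones — one semitone narrower than the perfect fourth (5) — giving a diminished fourth.

d4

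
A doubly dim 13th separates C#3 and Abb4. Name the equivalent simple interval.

dd6

Take out an octave (7 from the number): 13 − 7 = 6.
So a doubly diminished thirteenth is an octave plus a doubly diminished sixth. The quality is unchanged.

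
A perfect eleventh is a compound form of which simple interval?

perfect fourth

Subtracting seven from the interval number removes an octave: 11 − 7 = 4.
Quality carries through unchanged, so the simple form is a perfect fourth.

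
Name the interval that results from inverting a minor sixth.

M3

The rule of nine gives the new number: 9 − 6 = 3, so a sixth becomes a third.
The quality also flips — minor becomes major — giving a major third.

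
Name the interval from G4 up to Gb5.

diminished 8th

G to G is the same letter name, plus an octave — that makes it an octave of some quality.
The perfect octave is 12 semitones; here we have 11, one semitone narrower: diminished.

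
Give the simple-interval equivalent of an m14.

Take out an octave (7 from the number): 14 − 7 = 7.
Quality carries through unchanged, so the simple form is a minor seventh.

minor seventh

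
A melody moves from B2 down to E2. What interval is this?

perfect fifth

Descending from B2 to E2 is the same interval as ascending E2 to B2.
E to B spans five letter names (E-F-G-A-B) — that makes it a fifth of some quality.
The perfect fifth spans 7 semitones, and E2 to B2 is exactly 7 semitones — so this is a perfect fifth.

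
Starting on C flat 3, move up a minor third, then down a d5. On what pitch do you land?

A flat 2

A minor third up from Cb3 is Ebb3.
Ebb3 down a diminished fifth → Ab2 (6 semitones).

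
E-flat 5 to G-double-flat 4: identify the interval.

augmented sixth

Descending from Eb5 to Gbb4 is the same interval as ascending Gbb4 to Eb5.
G to E spans six letter names (G-A-B-C-D-E) — that makes it a sixth of some quality.
The major sixth is 9 semitones; here we have 10, one semitone wider: augmented.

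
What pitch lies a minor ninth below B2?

Two letters down from B (plus an octave) reaches A.
A minor ninth spans 13 semitones, so from B2 the target pitch is A#1.

A#1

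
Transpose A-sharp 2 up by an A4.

Four letter names up from A: D.
An augmented fourth spans 6 semitones, so from A#2 the target pitch is D##3.

D-double-sharp 3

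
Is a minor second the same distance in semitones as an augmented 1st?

Yes

A minor second = 1 semitone = an augmented unison; enharmonically equal.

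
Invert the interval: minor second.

The rule of nine gives the new number: 9 − 2 = 7, so a second becomes a seventh.
The quality also flips — minor becomes major — giving a major seventh.

major 7th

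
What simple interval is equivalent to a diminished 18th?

diminished 4th

Take out 2 octaves (14 from the number): 18 − 14 = 4.
Quality carries through unchanged, so the simple form is a diminished fourth.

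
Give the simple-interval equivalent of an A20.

Take out 2 octaves (14 from the number): 20 − 14 = 6.
Quality carries through unchanged, so the simple form is an augmented sixth.

A6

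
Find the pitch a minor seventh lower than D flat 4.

E flat 3

Counting seven letter names down from D lands on E.
A minor seventh is 10 semitones; 10 semitones down from Db4 gives Eb3.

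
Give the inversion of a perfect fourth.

The rule of nine gives the new number: 9 − 4 = 5, so a fourth becomes a fifth.
Quality inverts too: perfect stays perfect. That makes the inversion a perfect fifth.

perfect 5th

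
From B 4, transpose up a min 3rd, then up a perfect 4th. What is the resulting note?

G 5

A minor third up from B4 is D5.
Up a perfect fourth from D5: G5 (5 semitones up).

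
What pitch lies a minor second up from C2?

The second takes the letter from C up to D.
A minor second is 1 semitone; 1 semitone up from C2 gives Db2.

Db2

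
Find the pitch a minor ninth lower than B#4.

Two letters down from B (plus an octave) reaches A.
Moving 13 semitones down from B#4 (the size of a minor ninth) reaches A##3.

A##3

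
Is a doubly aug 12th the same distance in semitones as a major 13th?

Both span 21 semitones: a doubly augmented twelfth and a major thirteenth are the same chromatic distance.

Yes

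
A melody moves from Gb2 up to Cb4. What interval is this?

G to C spans four letter names (G-A-B-C), plus an octave, so the interval is some kind of eleventh.
The perfect eleventh spans 17 semitones, and Gb2 to Cb4 is exactly 17 semitones — so this is a perfect eleventh.
(Equivalently, a compound perfect fourth: a perfect fourth plus an octave.)

perfect eleventh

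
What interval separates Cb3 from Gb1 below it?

Descending from Cb3 to Gb1 is the same interval as ascending Gb1 to Cb3.
G to C spans four letter names (G-A-B-C), plus an octave, so the interval is some kind of eleventh.
The perfect eleventh spans 17 semitones, and Gb1 to Cb3 is exactly 17 semitones — so this is a perfect eleventh.
(Equivalently, a compound perfect fourth: a perfect fourth plus an octave.)

perfect eleventh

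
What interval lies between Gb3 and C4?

G to C spans four letter names (G-A-B-C), so the interval is some kind of fourth.
A perfect fourth would be 5 semitones; Gb3 to C4 is 6, one semitone wider, so the interval is augmented.

augmented fourth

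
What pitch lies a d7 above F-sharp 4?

Counting seven letter names up from F lands on E.
A diminished seventh is 9 semitones; 9 semitones up from F#4 gives Eb5.

E-flat 5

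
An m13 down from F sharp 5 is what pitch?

The thirteenth's letter: F down six letter names plus an octave → A.
Moving 20 semitones down from F#5 (the size of a minor thirteenth) reaches A#3.

A sharp 3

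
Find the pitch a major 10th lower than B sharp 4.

The tenth's letter: B down three letter names plus an octave → G.
A major tenth spans 16 semitones, so from B#4 the target pitch is G#3.

G sharp 3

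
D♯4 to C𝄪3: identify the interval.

Descending from D#4 to C##3 is the same interval as ascending C##3 to D#4.
C to D spans two letter names (C-D), plus an octave — that makes it a ninth of some quality.
At 13 semitones, C##3→D#4 falls one short of a major ninth: minor.
(Equivalently, a compound minor second: a minor second plus an octave.)

minor ninth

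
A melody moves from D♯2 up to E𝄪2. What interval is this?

D to E spans two letter names (D-E) — that makes it a second of some quality.
D#2 to E##2 spans 3 semitones — one semitone wider than the major second (2) — giving an augmented second.

augmented second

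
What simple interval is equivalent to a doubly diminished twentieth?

Each octave removed subtracts seven from the number: 20 − 14 = 6.
That makes a doubly diminished twentieth a compound doubly diminished sixth — 2 octaves plus a doubly diminished sixth.

doubly diminished 6th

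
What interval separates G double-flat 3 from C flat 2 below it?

d12

Descending from Gbb3 to Cb2 is the same interval as ascending Cb2 to Gbb3.
C to G spans five letter names (C-D-E-F-G), plus an octave: a twelfth.
A perfect twelfth would be 19 semitones; Cb2 to Gbb3 is 18, one semitone narrower, so the interval is diminished.
(Equivalently, a compound diminished fifth: a diminished fifth plus an octave.)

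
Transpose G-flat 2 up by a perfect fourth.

C-flat 3

Counting four letter names up from G lands on C.
A perfect fourth is 5 semitones; 5 semitones up from Gb2 gives Cb3.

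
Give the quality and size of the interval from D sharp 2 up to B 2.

D to B spans six letter names (D-E-F-G-A-B) — that makes it a sixth of some quality.
A major sixth would be 9 semitones, but D#2 to B2 is 8 — one semitone narrower, making it a minor sixth.

minor sixth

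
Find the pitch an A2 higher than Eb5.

F#5

The second takes the letter from E up to F.
An augmented second spans 3 semitones, so from Eb5 the target pitch is F#5.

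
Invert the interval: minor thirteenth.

First reduce the compound minor thirteenth to its simple form, a minor sixth.
The rule of nine gives the new number: 9 − 6 = 3, so a sixth becomes a third.
The quality also flips — minor becomes major — giving a major third.

M3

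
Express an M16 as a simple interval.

Take out 2 octaves (14 from the number): 16 − 14 = 2.
Quality carries through unchanged, so the simple form is a major second.

M2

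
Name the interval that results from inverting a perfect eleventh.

perfect 5th

First reduce the compound perfect eleventh to its simple form, a perfect fourth.
Interval numbers invert to sum to nine: 4 + 5 = 9, so a fourth inverts to a fifth.
The quality also flips — perfect stays perfect — giving a perfect fifth.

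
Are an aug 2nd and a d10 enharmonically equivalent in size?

No

An augmented second spans 3 semitones; a diminished tenth spans 14 semitones. They differ by 11.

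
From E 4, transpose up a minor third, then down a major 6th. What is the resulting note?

Up a minor third from E4: G4 (3 semitones up).
A major sixth down from G4 is Bb3.

B flat 3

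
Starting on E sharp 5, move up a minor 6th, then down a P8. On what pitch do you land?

C sharp 5

A minor sixth up from E#5 is C#6.
Down a perfect octave from C#6: C#5 (12 semitones down).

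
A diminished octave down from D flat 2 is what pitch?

The letter stays D (same as the start), shifted an octave down.
A diminished octave spans 11 semitones, so from Db2 the target pitch is D1.

D 1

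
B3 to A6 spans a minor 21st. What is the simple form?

Each octave removed subtracts seven from the number: 21 − 14 = 7.
That makes a minor twenty-first a compound minor seventh — 2 octaves plus a minor seventh.

minor 7th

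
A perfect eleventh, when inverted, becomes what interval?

First reduce the compound perfect eleventh to its simple form, a perfect fourth.
Inverted interval numbers add to nine, so a fourth pairs with a fifth (4 + 5 = 9).
Quality inverts too: perfect stays perfect. That makes the inversion a perfect fifth.

P5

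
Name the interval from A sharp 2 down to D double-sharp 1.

Descending from A#2 to D##1 is the same interval as ascending D##1 to A#2.
D to A spans five letter names (D-E-F-G-A), plus an octave, so the interval is some kind of twelfth.
D##1 to A#2 spans 18 semitones — one semitone narrower than the perfect twelfth (19) — giving a diminished twelfth.
(Equivalently, a compound diminished fifth: a diminished fifth plus an octave.)

diminished twelfth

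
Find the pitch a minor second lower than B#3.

A##3

Two letter names down from B: A.
A minor second is 1 semitone; 1 semitone down from B#3 gives A##3.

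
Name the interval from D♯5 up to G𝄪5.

A4

D to G spans four letter names (D-E-F-G), so the interval is some kind of fourth.
D#5 to G##5 spans 6 semitones — one semitone wider than the perfect fourth (5) — giving an augmented fourth.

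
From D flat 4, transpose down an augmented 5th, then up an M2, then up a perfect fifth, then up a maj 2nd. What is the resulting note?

F flat 4

Down an augmented fifth from Db4: Gbb3 (8 semitones down).
A major second up from Gbb3 is Abb3.
Up a perfect fifth from Abb3: Ebb4 (7 semitones up).
A major second up from Ebb4 is Fb4.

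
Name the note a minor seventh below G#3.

A#2

Seven letter names down from G: A.
Moving 10 semitones down from G#3 (the size of a minor seventh) reaches A#2.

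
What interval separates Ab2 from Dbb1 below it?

augmented 12th

Descending from Ab2 to Dbb1 is the same interval as ascending Dbb1 to Ab2.
D to A spans five letter names (D-E-F-G-A), plus an octave: a twelfth.
Dbb1 to Ab2 spans 20 semitones — one semitone wider than the perfect twelfth (19) — giving an augmented twelfth.
(Equivalently, a compound augmented fifth: an augmented fifth plus an octave.)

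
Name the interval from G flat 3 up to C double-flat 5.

d11

G to C spans four letter names (G-A-B-C), plus an octave: an eleventh.
Gb3 to Cbb5 spans 16 semitones — one semitone narrower than the perfect eleventh (17) — giving a diminished eleventh.
(Equivalently, a compound diminished fourth: a diminished fourth plus an octave.)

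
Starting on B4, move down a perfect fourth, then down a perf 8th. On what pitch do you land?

Down a perfect fourth from B4: F#4 (5 semitones down).
Down a perfect octave from F#4: F#3 (12 semitones down).

F#3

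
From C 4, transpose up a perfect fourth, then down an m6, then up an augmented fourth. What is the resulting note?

D sharp 4

Up a perfect fourth from C4: F4 (5 semitones up).
Down a minor sixth from F4: A3 (8 semitones down).
A3 up an augmented fourth → D#4 (6 semitones).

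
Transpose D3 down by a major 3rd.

The third takes the letter from D down to B.
A major third spans 4 semitones, so from D3 the target pitch is Bb2.

Bb2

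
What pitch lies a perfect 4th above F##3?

B#3

Counting four letter names up from F lands on B.
Moving 5 semitones up from F##3 (the size of a perfect fourth) reaches B#3.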